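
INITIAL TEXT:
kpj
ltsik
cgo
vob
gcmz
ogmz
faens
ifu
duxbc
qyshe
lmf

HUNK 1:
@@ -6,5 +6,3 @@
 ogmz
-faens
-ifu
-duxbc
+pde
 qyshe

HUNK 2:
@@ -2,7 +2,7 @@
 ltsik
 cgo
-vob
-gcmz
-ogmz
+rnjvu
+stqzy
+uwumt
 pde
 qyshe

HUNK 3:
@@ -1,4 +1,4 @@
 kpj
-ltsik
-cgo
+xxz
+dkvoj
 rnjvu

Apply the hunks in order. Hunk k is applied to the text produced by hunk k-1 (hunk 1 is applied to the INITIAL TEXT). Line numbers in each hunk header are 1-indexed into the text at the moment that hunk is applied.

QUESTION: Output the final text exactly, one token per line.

Hunk 1: at line 6 remove [faens,ifu,duxbc] add [pde] -> 9 lines: kpj ltsik cgo vob gcmz ogmz pde qyshe lmf
Hunk 2: at line 2 remove [vob,gcmz,ogmz] add [rnjvu,stqzy,uwumt] -> 9 lines: kpj ltsik cgo rnjvu stqzy uwumt pde qyshe lmf
Hunk 3: at line 1 remove [ltsik,cgo] add [xxz,dkvoj] -> 9 lines: kpj xxz dkvoj rnjvu stqzy uwumt pde qyshe lmf

Answer: kpj
xxz
dkvoj
rnjvu
stqzy
uwumt
pde
qyshe
lmf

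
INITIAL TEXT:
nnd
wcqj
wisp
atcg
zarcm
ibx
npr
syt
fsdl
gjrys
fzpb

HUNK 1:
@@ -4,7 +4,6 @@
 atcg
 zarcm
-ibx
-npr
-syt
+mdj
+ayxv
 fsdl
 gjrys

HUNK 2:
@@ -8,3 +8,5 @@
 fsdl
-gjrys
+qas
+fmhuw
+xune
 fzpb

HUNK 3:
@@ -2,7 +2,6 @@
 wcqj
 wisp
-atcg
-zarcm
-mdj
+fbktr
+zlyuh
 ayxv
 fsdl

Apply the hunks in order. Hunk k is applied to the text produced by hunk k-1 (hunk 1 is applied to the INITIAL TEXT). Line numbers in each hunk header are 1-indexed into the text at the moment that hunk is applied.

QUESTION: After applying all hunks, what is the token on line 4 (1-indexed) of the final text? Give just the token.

Answer: fbktr

Derivation:
Hunk 1: at line 4 remove [ibx,npr,syt] add [mdj,ayxv] -> 10 lines: nnd wcqj wisp atcg zarcm mdj ayxv fsdl gjrys fzpb
Hunk 2: at line 8 remove [gjrys] add [qas,fmhuw,xune] -> 12 lines: nnd wcqj wisp atcg zarcm mdj ayxv fsdl qas fmhuw xune fzpb
Hunk 3: at line 2 remove [atcg,zarcm,mdj] add [fbktr,zlyuh] -> 11 lines: nnd wcqj wisp fbktr zlyuh ayxv fsdl qas fmhuw xune fzpb
Final line 4: fbktr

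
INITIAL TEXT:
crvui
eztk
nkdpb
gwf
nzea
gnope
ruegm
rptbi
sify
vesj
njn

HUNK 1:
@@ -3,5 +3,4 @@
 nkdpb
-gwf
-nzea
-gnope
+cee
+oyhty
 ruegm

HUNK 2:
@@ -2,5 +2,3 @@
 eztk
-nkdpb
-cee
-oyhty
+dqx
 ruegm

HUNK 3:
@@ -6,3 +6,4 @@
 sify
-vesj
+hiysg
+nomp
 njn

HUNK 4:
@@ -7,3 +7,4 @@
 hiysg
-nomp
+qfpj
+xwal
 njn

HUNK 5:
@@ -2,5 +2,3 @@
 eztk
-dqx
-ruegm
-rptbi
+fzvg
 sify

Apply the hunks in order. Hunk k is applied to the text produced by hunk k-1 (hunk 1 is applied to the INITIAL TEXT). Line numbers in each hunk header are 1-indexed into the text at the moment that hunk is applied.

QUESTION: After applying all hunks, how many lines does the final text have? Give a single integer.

Answer: 8

Derivation:
Hunk 1: at line 3 remove [gwf,nzea,gnope] add [cee,oyhty] -> 10 lines: crvui eztk nkdpb cee oyhty ruegm rptbi sify vesj njn
Hunk 2: at line 2 remove [nkdpb,cee,oyhty] add [dqx] -> 8 lines: crvui eztk dqx ruegm rptbi sify vesj njn
Hunk 3: at line 6 remove [vesj] add [hiysg,nomp] -> 9 lines: crvui eztk dqx ruegm rptbi sify hiysg nomp njn
Hunk 4: at line 7 remove [nomp] add [qfpj,xwal] -> 10 lines: crvui eztk dqx ruegm rptbi sify hiysg qfpj xwal njn
Hunk 5: at line 2 remove [dqx,ruegm,rptbi] add [fzvg] -> 8 lines: crvui eztk fzvg sify hiysg qfpj xwal njn
Final line count: 8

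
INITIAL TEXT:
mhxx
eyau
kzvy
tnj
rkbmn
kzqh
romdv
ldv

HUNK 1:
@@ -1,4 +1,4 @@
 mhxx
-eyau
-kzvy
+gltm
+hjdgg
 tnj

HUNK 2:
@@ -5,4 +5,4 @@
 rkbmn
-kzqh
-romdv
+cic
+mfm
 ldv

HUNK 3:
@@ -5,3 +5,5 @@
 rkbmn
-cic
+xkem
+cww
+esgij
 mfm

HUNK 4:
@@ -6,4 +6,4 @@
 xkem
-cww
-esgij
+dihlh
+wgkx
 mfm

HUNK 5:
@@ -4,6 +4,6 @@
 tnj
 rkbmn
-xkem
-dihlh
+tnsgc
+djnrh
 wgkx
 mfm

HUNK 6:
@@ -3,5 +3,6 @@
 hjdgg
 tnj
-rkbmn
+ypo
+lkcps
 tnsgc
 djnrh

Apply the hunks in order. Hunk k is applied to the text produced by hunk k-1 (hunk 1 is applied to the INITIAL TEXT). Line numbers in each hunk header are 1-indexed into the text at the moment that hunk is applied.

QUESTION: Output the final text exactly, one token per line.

Answer: mhxx
gltm
hjdgg
tnj
ypo
lkcps
tnsgc
djnrh
wgkx
mfm
ldv

Derivation:
Hunk 1: at line 1 remove [eyau,kzvy] add [gltm,hjdgg] -> 8 lines: mhxx gltm hjdgg tnj rkbmn kzqh romdv ldv
Hunk 2: at line 5 remove [kzqh,romdv] add [cic,mfm] -> 8 lines: mhxx gltm hjdgg tnj rkbmn cic mfm ldv
Hunk 3: at line 5 remove [cic] add [xkem,cww,esgij] -> 10 lines: mhxx gltm hjdgg tnj rkbmn xkem cww esgij mfm ldv
Hunk 4: at line 6 remove [cww,esgij] add [dihlh,wgkx] -> 10 lines: mhxx gltm hjdgg tnj rkbmn xkem dihlh wgkx mfm ldv
Hunk 5: at line 4 remove [xkem,dihlh] add [tnsgc,djnrh] -> 10 lines: mhxx gltm hjdgg tnj rkbmn tnsgc djnrh wgkx mfm ldv
Hunk 6: at line 3 remove [rkbmn] add [ypo,lkcps] -> 11 lines: mhxx gltm hjdgg tnj ypo lkcps tnsgc djnrh wgkx mfm ldv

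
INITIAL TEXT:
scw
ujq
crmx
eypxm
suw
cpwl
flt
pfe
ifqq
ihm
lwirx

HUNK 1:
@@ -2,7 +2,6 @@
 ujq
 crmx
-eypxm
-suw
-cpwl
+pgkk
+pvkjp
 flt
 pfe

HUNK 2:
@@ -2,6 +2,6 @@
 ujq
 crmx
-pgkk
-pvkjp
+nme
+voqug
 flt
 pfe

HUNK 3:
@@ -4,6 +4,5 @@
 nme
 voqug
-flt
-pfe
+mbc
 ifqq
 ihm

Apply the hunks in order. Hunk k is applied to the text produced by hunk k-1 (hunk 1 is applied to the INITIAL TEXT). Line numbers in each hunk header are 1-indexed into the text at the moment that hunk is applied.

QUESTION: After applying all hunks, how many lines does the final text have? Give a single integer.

Hunk 1: at line 2 remove [eypxm,suw,cpwl] add [pgkk,pvkjp] -> 10 lines: scw ujq crmx pgkk pvkjp flt pfe ifqq ihm lwirx
Hunk 2: at line 2 remove [pgkk,pvkjp] add [nme,voqug] -> 10 lines: scw ujq crmx nme voqug flt pfe ifqq ihm lwirx
Hunk 3: at line 4 remove [flt,pfe] add [mbc] -> 9 lines: scw ujq crmx nme voqug mbc ifqq ihm lwirx
Final line count: 9

Answer: 9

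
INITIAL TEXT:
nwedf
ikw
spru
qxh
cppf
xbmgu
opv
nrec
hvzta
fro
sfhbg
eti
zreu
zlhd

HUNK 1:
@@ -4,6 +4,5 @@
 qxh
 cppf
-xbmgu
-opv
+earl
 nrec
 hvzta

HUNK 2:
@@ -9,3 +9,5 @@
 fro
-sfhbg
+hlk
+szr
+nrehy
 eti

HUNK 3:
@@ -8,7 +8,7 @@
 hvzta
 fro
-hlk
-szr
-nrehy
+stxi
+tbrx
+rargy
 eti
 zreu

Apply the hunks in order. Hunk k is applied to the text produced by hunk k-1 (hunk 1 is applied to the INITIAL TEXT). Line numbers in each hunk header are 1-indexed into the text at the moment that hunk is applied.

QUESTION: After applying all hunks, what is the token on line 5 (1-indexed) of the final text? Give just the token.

Hunk 1: at line 4 remove [xbmgu,opv] add [earl] -> 13 lines: nwedf ikw spru qxh cppf earl nrec hvzta fro sfhbg eti zreu zlhd
Hunk 2: at line 9 remove [sfhbg] add [hlk,szr,nrehy] -> 15 lines: nwedf ikw spru qxh cppf earl nrec hvzta fro hlk szr nrehy eti zreu zlhd
Hunk 3: at line 8 remove [hlk,szr,nrehy] add [stxi,tbrx,rargy] -> 15 lines: nwedf ikw spru qxh cppf earl nrec hvzta fro stxi tbrx rargy eti zreu zlhd
Final line 5: cppf

Answer: cppf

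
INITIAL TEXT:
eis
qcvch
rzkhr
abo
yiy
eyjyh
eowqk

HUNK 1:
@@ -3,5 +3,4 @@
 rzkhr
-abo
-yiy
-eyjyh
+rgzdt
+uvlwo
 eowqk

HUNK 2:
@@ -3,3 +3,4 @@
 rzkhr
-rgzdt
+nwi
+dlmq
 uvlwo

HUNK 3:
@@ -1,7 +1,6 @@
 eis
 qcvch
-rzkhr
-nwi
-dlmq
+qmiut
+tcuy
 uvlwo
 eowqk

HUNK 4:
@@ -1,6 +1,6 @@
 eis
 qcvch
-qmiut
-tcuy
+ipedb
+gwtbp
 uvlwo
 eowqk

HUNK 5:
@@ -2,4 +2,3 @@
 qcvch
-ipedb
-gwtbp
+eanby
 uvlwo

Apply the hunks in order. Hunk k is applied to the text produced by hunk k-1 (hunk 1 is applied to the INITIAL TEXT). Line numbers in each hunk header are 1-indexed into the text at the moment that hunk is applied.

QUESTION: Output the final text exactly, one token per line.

Hunk 1: at line 3 remove [abo,yiy,eyjyh] add [rgzdt,uvlwo] -> 6 lines: eis qcvch rzkhr rgzdt uvlwo eowqk
Hunk 2: at line 3 remove [rgzdt] add [nwi,dlmq] -> 7 lines: eis qcvch rzkhr nwi dlmq uvlwo eowqk
Hunk 3: at line 1 remove [rzkhr,nwi,dlmq] add [qmiut,tcuy] -> 6 lines: eis qcvch qmiut tcuy uvlwo eowqk
Hunk 4: at line 1 remove [qmiut,tcuy] add [ipedb,gwtbp] -> 6 lines: eis qcvch ipedb gwtbp uvlwo eowqk
Hunk 5: at line 2 remove [ipedb,gwtbp] add [eanby] -> 5 lines: eis qcvch eanby uvlwo eowqk

Answer: eis
qcvch
eanby
uvlwo
eowqk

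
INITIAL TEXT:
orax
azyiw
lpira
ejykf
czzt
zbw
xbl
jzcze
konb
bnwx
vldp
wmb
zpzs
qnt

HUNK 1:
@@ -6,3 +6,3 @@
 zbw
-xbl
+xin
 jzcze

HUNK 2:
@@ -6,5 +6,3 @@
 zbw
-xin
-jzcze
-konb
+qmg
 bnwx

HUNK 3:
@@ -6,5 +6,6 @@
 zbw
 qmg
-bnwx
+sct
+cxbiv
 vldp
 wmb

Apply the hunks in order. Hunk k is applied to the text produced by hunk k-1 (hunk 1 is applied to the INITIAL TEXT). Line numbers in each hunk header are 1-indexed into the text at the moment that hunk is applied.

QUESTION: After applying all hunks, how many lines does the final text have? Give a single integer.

Hunk 1: at line 6 remove [xbl] add [xin] -> 14 lines: orax azyiw lpira ejykf czzt zbw xin jzcze konb bnwx vldp wmb zpzs qnt
Hunk 2: at line 6 remove [xin,jzcze,konb] add [qmg] -> 12 lines: orax azyiw lpira ejykf czzt zbw qmg bnwx vldp wmb zpzs qnt
Hunk 3: at line 6 remove [bnwx] add [sct,cxbiv] -> 13 lines: orax azyiw lpira ejykf czzt zbw qmg sct cxbiv vldp wmb zpzs qnt
Final line count: 13

Answer: 13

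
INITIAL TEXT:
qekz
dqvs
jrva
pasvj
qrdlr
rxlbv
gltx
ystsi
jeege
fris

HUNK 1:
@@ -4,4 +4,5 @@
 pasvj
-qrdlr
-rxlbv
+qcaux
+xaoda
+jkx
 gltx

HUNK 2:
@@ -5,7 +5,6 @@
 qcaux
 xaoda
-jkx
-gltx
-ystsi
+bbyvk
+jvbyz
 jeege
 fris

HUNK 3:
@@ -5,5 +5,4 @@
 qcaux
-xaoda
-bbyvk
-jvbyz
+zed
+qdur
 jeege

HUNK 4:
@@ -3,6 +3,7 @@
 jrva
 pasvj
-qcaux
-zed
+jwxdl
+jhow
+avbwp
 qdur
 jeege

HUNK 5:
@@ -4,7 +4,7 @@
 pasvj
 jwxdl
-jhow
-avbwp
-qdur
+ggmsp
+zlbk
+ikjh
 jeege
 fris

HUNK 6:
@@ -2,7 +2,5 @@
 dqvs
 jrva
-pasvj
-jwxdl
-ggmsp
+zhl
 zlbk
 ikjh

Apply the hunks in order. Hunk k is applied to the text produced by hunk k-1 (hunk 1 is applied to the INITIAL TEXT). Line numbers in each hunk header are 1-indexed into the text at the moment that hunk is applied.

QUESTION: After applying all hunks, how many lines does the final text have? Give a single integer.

Hunk 1: at line 4 remove [qrdlr,rxlbv] add [qcaux,xaoda,jkx] -> 11 lines: qekz dqvs jrva pasvj qcaux xaoda jkx gltx ystsi jeege fris
Hunk 2: at line 5 remove [jkx,gltx,ystsi] add [bbyvk,jvbyz] -> 10 lines: qekz dqvs jrva pasvj qcaux xaoda bbyvk jvbyz jeege fris
Hunk 3: at line 5 remove [xaoda,bbyvk,jvbyz] add [zed,qdur] -> 9 lines: qekz dqvs jrva pasvj qcaux zed qdur jeege fris
Hunk 4: at line 3 remove [qcaux,zed] add [jwxdl,jhow,avbwp] -> 10 lines: qekz dqvs jrva pasvj jwxdl jhow avbwp qdur jeege fris
Hunk 5: at line 4 remove [jhow,avbwp,qdur] add [ggmsp,zlbk,ikjh] -> 10 lines: qekz dqvs jrva pasvj jwxdl ggmsp zlbk ikjh jeege fris
Hunk 6: at line 2 remove [pasvj,jwxdl,ggmsp] add [zhl] -> 8 lines: qekz dqvs jrva zhl zlbk ikjh jeege fris
Final line count: 8

Answer: 8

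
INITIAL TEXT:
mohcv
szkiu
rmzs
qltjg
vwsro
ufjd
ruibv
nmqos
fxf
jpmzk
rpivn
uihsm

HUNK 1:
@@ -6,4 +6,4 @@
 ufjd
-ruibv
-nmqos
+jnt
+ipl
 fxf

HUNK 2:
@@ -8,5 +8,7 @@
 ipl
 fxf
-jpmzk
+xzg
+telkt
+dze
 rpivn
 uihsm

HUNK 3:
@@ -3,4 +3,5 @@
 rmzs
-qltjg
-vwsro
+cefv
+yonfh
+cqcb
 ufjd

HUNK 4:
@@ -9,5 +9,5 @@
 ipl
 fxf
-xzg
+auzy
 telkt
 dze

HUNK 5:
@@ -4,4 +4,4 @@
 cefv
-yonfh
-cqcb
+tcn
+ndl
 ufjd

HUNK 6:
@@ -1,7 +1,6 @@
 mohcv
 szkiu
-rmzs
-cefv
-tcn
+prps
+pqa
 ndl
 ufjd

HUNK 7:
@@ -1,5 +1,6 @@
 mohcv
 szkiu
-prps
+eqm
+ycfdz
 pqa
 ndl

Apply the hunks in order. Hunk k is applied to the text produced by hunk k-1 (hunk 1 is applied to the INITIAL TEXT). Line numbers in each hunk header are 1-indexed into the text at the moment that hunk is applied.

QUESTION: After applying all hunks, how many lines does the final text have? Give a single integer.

Hunk 1: at line 6 remove [ruibv,nmqos] add [jnt,ipl] -> 12 lines: mohcv szkiu rmzs qltjg vwsro ufjd jnt ipl fxf jpmzk rpivn uihsm
Hunk 2: at line 8 remove [jpmzk] add [xzg,telkt,dze] -> 14 lines: mohcv szkiu rmzs qltjg vwsro ufjd jnt ipl fxf xzg telkt dze rpivn uihsm
Hunk 3: at line 3 remove [qltjg,vwsro] add [cefv,yonfh,cqcb] -> 15 lines: mohcv szkiu rmzs cefv yonfh cqcb ufjd jnt ipl fxf xzg telkt dze rpivn uihsm
Hunk 4: at line 9 remove [xzg] add [auzy] -> 15 lines: mohcv szkiu rmzs cefv yonfh cqcb ufjd jnt ipl fxf auzy telkt dze rpivn uihsm
Hunk 5: at line 4 remove [yonfh,cqcb] add [tcn,ndl] -> 15 lines: mohcv szkiu rmzs cefv tcn ndl ufjd jnt ipl fxf auzy telkt dze rpivn uihsm
Hunk 6: at line 1 remove [rmzs,cefv,tcn] add [prps,pqa] -> 14 lines: mohcv szkiu prps pqa ndl ufjd jnt ipl fxf auzy telkt dze rpivn uihsm
Hunk 7: at line 1 remove [prps] add [eqm,ycfdz] -> 15 lines: mohcv szkiu eqm ycfdz pqa ndl ufjd jnt ipl fxf auzy telkt dze rpivn uihsm
Final line count: 15

Answer: 15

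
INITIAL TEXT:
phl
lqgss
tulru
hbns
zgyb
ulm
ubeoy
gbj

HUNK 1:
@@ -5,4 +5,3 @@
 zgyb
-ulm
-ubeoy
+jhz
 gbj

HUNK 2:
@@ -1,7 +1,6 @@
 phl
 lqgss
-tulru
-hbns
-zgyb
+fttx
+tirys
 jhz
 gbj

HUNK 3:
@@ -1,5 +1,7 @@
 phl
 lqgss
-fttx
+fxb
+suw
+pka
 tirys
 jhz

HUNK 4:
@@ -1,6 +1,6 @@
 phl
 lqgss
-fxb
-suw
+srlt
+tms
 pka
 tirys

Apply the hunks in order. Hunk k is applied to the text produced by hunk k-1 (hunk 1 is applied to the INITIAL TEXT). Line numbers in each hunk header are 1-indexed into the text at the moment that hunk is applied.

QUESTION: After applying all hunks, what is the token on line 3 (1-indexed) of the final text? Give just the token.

Hunk 1: at line 5 remove [ulm,ubeoy] add [jhz] -> 7 lines: phl lqgss tulru hbns zgyb jhz gbj
Hunk 2: at line 1 remove [tulru,hbns,zgyb] add [fttx,tirys] -> 6 lines: phl lqgss fttx tirys jhz gbj
Hunk 3: at line 1 remove [fttx] add [fxb,suw,pka] -> 8 lines: phl lqgss fxb suw pka tirys jhz gbj
Hunk 4: at line 1 remove [fxb,suw] add [srlt,tms] -> 8 lines: phl lqgss srlt tms pka tirys jhz gbj
Final line 3: srlt

Answer: srlt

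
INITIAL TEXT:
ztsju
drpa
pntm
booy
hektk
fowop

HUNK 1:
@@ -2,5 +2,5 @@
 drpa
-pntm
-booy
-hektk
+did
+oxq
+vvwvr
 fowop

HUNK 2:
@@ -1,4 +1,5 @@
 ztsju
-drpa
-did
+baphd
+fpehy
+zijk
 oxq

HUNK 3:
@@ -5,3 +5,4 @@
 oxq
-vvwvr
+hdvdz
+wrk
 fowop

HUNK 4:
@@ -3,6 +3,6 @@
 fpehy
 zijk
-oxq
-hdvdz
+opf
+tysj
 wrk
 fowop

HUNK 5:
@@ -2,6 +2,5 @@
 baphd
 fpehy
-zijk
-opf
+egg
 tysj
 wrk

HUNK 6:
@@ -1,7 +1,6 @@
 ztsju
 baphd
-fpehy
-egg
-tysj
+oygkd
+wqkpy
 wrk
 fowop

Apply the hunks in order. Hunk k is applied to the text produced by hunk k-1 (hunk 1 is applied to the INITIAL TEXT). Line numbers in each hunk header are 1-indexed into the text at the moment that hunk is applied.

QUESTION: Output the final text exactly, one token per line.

Answer: ztsju
baphd
oygkd
wqkpy
wrk
fowop

Derivation:
Hunk 1: at line 2 remove [pntm,booy,hektk] add [did,oxq,vvwvr] -> 6 lines: ztsju drpa did oxq vvwvr fowop
Hunk 2: at line 1 remove [drpa,did] add [baphd,fpehy,zijk] -> 7 lines: ztsju baphd fpehy zijk oxq vvwvr fowop
Hunk 3: at line 5 remove [vvwvr] add [hdvdz,wrk] -> 8 lines: ztsju baphd fpehy zijk oxq hdvdz wrk fowop
Hunk 4: at line 3 remove [oxq,hdvdz] add [opf,tysj] -> 8 lines: ztsju baphd fpehy zijk opf tysj wrk fowop
Hunk 5: at line 2 remove [zijk,opf] add [egg] -> 7 lines: ztsju baphd fpehy egg tysj wrk fowop
Hunk 6: at line 1 remove [fpehy,egg,tysj] add [oygkd,wqkpy] -> 6 lines: ztsju baphd oygkd wqkpy wrk fowop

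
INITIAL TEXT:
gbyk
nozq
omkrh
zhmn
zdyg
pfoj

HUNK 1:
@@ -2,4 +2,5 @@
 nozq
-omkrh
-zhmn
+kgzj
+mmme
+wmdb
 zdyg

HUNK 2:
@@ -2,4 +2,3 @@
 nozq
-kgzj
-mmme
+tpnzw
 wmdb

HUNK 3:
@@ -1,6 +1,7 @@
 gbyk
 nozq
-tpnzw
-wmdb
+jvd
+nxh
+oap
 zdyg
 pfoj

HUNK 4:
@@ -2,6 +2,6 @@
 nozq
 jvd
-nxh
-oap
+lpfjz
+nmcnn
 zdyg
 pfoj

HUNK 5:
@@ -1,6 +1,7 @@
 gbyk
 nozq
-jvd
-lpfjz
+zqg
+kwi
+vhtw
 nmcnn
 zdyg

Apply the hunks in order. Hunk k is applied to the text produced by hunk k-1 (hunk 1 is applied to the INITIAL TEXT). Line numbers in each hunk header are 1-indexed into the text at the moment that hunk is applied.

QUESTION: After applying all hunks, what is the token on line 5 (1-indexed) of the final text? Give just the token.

Hunk 1: at line 2 remove [omkrh,zhmn] add [kgzj,mmme,wmdb] -> 7 lines: gbyk nozq kgzj mmme wmdb zdyg pfoj
Hunk 2: at line 2 remove [kgzj,mmme] add [tpnzw] -> 6 lines: gbyk nozq tpnzw wmdb zdyg pfoj
Hunk 3: at line 1 remove [tpnzw,wmdb] add [jvd,nxh,oap] -> 7 lines: gbyk nozq jvd nxh oap zdyg pfoj
Hunk 4: at line 2 remove [nxh,oap] add [lpfjz,nmcnn] -> 7 lines: gbyk nozq jvd lpfjz nmcnn zdyg pfoj
Hunk 5: at line 1 remove [jvd,lpfjz] add [zqg,kwi,vhtw] -> 8 lines: gbyk nozq zqg kwi vhtw nmcnn zdyg pfoj
Final line 5: vhtw

Answer: vhtw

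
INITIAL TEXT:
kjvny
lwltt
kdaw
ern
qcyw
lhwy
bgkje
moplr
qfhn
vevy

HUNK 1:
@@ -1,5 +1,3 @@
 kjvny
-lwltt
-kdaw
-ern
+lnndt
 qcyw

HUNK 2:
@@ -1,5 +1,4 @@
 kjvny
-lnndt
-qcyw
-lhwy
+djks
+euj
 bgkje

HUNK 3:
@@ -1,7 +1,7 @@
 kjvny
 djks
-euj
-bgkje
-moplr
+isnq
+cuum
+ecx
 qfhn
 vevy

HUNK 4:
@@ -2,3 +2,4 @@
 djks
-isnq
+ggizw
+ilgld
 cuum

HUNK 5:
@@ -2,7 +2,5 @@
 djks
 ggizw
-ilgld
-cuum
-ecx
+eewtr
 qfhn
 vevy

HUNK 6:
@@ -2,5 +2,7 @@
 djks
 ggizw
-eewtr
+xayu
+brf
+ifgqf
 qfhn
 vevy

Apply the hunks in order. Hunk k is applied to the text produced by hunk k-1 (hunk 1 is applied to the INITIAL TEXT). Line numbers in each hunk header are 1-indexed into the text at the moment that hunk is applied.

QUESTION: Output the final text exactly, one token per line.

Hunk 1: at line 1 remove [lwltt,kdaw,ern] add [lnndt] -> 8 lines: kjvny lnndt qcyw lhwy bgkje moplr qfhn vevy
Hunk 2: at line 1 remove [lnndt,qcyw,lhwy] add [djks,euj] -> 7 lines: kjvny djks euj bgkje moplr qfhn vevy
Hunk 3: at line 1 remove [euj,bgkje,moplr] add [isnq,cuum,ecx] -> 7 lines: kjvny djks isnq cuum ecx qfhn vevy
Hunk 4: at line 2 remove [isnq] add [ggizw,ilgld] -> 8 lines: kjvny djks ggizw ilgld cuum ecx qfhn vevy
Hunk 5: at line 2 remove [ilgld,cuum,ecx] add [eewtr] -> 6 lines: kjvny djks ggizw eewtr qfhn vevy
Hunk 6: at line 2 remove [eewtr] add [xayu,brf,ifgqf] -> 8 lines: kjvny djks ggizw xayu brf ifgqf qfhn vevy

Answer: kjvny
djks
ggizw
xayu
brf
ifgqf
qfhn
vevy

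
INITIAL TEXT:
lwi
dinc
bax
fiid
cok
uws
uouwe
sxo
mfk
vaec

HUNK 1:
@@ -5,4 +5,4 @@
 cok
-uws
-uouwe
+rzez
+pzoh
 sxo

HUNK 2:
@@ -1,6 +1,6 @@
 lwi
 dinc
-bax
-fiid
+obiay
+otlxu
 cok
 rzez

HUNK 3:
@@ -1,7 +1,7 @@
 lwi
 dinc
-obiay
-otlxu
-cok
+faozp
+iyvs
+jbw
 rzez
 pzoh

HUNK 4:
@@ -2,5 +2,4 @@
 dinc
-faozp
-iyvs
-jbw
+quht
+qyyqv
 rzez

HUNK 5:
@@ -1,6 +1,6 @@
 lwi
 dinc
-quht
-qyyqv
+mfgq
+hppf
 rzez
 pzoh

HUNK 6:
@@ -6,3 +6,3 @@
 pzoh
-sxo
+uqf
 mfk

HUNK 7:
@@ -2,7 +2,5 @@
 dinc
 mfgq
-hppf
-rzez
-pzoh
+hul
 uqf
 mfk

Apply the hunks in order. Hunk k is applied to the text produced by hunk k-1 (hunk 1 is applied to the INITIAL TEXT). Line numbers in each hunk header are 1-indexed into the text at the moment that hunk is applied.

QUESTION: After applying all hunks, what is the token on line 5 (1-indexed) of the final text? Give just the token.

Hunk 1: at line 5 remove [uws,uouwe] add [rzez,pzoh] -> 10 lines: lwi dinc bax fiid cok rzez pzoh sxo mfk vaec
Hunk 2: at line 1 remove [bax,fiid] add [obiay,otlxu] -> 10 lines: lwi dinc obiay otlxu cok rzez pzoh sxo mfk vaec
Hunk 3: at line 1 remove [obiay,otlxu,cok] add [faozp,iyvs,jbw] -> 10 lines: lwi dinc faozp iyvs jbw rzez pzoh sxo mfk vaec
Hunk 4: at line 2 remove [faozp,iyvs,jbw] add [quht,qyyqv] -> 9 lines: lwi dinc quht qyyqv rzez pzoh sxo mfk vaec
Hunk 5: at line 1 remove [quht,qyyqv] add [mfgq,hppf] -> 9 lines: lwi dinc mfgq hppf rzez pzoh sxo mfk vaec
Hunk 6: at line 6 remove [sxo] add [uqf] -> 9 lines: lwi dinc mfgq hppf rzez pzoh uqf mfk vaec
Hunk 7: at line 2 remove [hppf,rzez,pzoh] add [hul] -> 7 lines: lwi dinc mfgq hul uqf mfk vaec
Final line 5: uqf

Answer: uqf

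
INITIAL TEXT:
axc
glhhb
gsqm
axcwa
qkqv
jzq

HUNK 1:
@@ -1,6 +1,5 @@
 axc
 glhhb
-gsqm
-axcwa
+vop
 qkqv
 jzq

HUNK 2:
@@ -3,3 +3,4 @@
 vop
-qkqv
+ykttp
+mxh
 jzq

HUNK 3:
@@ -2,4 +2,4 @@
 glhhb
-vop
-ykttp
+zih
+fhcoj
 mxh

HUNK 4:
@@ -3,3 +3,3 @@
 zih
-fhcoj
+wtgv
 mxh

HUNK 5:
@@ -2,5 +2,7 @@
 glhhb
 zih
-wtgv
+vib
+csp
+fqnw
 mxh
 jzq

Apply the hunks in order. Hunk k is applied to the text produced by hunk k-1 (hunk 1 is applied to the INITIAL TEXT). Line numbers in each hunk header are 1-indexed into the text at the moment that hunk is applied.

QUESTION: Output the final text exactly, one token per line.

Hunk 1: at line 1 remove [gsqm,axcwa] add [vop] -> 5 lines: axc glhhb vop qkqv jzq
Hunk 2: at line 3 remove [qkqv] add [ykttp,mxh] -> 6 lines: axc glhhb vop ykttp mxh jzq
Hunk 3: at line 2 remove [vop,ykttp] add [zih,fhcoj] -> 6 lines: axc glhhb zih fhcoj mxh jzq
Hunk 4: at line 3 remove [fhcoj] add [wtgv] -> 6 lines: axc glhhb zih wtgv mxh jzq
Hunk 5: at line 2 remove [wtgv] add [vib,csp,fqnw] -> 8 lines: axc glhhb zih vib csp fqnw mxh jzq

Answer: axc
glhhb
zih
vib
csp
fqnw
mxh
jzq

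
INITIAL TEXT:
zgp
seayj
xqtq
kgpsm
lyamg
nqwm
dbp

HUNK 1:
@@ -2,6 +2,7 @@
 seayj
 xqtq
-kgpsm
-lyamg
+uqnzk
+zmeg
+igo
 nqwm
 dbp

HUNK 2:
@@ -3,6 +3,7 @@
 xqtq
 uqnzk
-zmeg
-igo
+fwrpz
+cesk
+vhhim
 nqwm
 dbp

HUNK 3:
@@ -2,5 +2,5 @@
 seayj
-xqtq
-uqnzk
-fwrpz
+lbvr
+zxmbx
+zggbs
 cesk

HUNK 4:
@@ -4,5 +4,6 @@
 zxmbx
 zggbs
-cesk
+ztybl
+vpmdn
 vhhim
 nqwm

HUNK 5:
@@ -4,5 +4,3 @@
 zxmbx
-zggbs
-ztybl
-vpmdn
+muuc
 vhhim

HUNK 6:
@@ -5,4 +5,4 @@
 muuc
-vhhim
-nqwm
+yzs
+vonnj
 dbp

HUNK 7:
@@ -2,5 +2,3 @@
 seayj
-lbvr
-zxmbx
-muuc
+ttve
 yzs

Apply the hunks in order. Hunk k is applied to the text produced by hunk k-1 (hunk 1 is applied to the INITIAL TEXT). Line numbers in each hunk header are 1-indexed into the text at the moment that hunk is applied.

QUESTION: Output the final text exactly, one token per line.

Hunk 1: at line 2 remove [kgpsm,lyamg] add [uqnzk,zmeg,igo] -> 8 lines: zgp seayj xqtq uqnzk zmeg igo nqwm dbp
Hunk 2: at line 3 remove [zmeg,igo] add [fwrpz,cesk,vhhim] -> 9 lines: zgp seayj xqtq uqnzk fwrpz cesk vhhim nqwm dbp
Hunk 3: at line 2 remove [xqtq,uqnzk,fwrpz] add [lbvr,zxmbx,zggbs] -> 9 lines: zgp seayj lbvr zxmbx zggbs cesk vhhim nqwm dbp
Hunk 4: at line 4 remove [cesk] add [ztybl,vpmdn] -> 10 lines: zgp seayj lbvr zxmbx zggbs ztybl vpmdn vhhim nqwm dbp
Hunk 5: at line 4 remove [zggbs,ztybl,vpmdn] add [muuc] -> 8 lines: zgp seayj lbvr zxmbx muuc vhhim nqwm dbp
Hunk 6: at line 5 remove [vhhim,nqwm] add [yzs,vonnj] -> 8 lines: zgp seayj lbvr zxmbx muuc yzs vonnj dbp
Hunk 7: at line 2 remove [lbvr,zxmbx,muuc] add [ttve] -> 6 lines: zgp seayj ttve yzs vonnj dbp

Answer: zgp
seayj
ttve
yzs
vonnj
dbp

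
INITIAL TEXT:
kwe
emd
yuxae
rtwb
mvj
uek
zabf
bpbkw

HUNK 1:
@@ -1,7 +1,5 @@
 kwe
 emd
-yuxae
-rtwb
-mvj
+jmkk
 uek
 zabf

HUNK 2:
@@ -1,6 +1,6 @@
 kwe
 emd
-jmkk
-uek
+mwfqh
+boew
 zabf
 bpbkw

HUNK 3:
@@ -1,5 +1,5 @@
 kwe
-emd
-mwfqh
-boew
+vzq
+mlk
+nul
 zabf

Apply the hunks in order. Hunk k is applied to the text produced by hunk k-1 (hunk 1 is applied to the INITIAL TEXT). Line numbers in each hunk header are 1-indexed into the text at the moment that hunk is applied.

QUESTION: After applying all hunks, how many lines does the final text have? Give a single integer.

Hunk 1: at line 1 remove [yuxae,rtwb,mvj] add [jmkk] -> 6 lines: kwe emd jmkk uek zabf bpbkw
Hunk 2: at line 1 remove [jmkk,uek] add [mwfqh,boew] -> 6 lines: kwe emd mwfqh boew zabf bpbkw
Hunk 3: at line 1 remove [emd,mwfqh,boew] add [vzq,mlk,nul] -> 6 lines: kwe vzq mlk nul zabf bpbkw
Final line count: 6

Answer: 6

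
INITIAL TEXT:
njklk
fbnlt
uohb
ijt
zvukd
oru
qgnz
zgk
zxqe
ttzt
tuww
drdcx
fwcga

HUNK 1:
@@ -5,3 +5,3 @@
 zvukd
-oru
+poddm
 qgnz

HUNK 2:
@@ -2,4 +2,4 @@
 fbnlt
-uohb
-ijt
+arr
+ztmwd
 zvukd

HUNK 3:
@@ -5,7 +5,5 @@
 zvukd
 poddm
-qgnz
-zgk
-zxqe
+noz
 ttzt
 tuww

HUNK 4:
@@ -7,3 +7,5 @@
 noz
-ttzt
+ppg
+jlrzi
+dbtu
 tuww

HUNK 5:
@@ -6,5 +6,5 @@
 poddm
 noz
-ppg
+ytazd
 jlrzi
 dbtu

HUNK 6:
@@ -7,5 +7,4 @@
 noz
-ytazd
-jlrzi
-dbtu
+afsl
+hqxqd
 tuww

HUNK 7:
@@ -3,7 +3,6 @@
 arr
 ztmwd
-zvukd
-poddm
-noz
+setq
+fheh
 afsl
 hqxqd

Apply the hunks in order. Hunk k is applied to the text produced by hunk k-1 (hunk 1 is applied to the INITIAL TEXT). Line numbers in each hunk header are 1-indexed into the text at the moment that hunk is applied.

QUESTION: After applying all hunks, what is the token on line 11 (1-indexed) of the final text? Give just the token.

Answer: fwcga

Derivation:
Hunk 1: at line 5 remove [oru] add [poddm] -> 13 lines: njklk fbnlt uohb ijt zvukd poddm qgnz zgk zxqe ttzt tuww drdcx fwcga
Hunk 2: at line 2 remove [uohb,ijt] add [arr,ztmwd] -> 13 lines: njklk fbnlt arr ztmwd zvukd poddm qgnz zgk zxqe ttzt tuww drdcx fwcga
Hunk 3: at line 5 remove [qgnz,zgk,zxqe] add [noz] -> 11 lines: njklk fbnlt arr ztmwd zvukd poddm noz ttzt tuww drdcx fwcga
Hunk 4: at line 7 remove [ttzt] add [ppg,jlrzi,dbtu] -> 13 lines: njklk fbnlt arr ztmwd zvukd poddm noz ppg jlrzi dbtu tuww drdcx fwcga
Hunk 5: at line 6 remove [ppg] add [ytazd] -> 13 lines: njklk fbnlt arr ztmwd zvukd poddm noz ytazd jlrzi dbtu tuww drdcx fwcga
Hunk 6: at line 7 remove [ytazd,jlrzi,dbtu] add [afsl,hqxqd] -> 12 lines: njklk fbnlt arr ztmwd zvukd poddm noz afsl hqxqd tuww drdcx fwcga
Hunk 7: at line 3 remove [zvukd,poddm,noz] add [setq,fheh] -> 11 lines: njklk fbnlt arr ztmwd setq fheh afsl hqxqd tuww drdcx fwcga
Final line 11: fwcga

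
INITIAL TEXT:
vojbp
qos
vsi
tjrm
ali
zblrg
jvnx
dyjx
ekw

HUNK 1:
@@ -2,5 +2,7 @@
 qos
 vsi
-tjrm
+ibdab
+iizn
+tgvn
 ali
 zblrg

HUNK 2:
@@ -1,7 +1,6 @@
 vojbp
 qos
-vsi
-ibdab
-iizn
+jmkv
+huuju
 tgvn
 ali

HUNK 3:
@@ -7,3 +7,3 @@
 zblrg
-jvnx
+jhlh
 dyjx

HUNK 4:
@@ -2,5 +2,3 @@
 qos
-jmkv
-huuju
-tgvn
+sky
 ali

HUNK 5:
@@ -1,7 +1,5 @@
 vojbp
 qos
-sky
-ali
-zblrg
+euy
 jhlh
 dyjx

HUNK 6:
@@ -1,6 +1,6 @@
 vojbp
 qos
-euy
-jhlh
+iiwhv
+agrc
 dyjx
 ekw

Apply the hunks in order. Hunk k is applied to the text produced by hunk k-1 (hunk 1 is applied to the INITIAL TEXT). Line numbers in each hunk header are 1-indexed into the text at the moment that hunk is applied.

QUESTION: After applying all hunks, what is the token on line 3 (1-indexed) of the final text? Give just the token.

Hunk 1: at line 2 remove [tjrm] add [ibdab,iizn,tgvn] -> 11 lines: vojbp qos vsi ibdab iizn tgvn ali zblrg jvnx dyjx ekw
Hunk 2: at line 1 remove [vsi,ibdab,iizn] add [jmkv,huuju] -> 10 lines: vojbp qos jmkv huuju tgvn ali zblrg jvnx dyjx ekw
Hunk 3: at line 7 remove [jvnx] add [jhlh] -> 10 lines: vojbp qos jmkv huuju tgvn ali zblrg jhlh dyjx ekw
Hunk 4: at line 2 remove [jmkv,huuju,tgvn] add [sky] -> 8 lines: vojbp qos sky ali zblrg jhlh dyjx ekw
Hunk 5: at line 1 remove [sky,ali,zblrg] add [euy] -> 6 lines: vojbp qos euy jhlh dyjx ekw
Hunk 6: at line 1 remove [euy,jhlh] add [iiwhv,agrc] -> 6 lines: vojbp qos iiwhv agrc dyjx ekw
Final line 3: iiwhv

Answer: iiwhv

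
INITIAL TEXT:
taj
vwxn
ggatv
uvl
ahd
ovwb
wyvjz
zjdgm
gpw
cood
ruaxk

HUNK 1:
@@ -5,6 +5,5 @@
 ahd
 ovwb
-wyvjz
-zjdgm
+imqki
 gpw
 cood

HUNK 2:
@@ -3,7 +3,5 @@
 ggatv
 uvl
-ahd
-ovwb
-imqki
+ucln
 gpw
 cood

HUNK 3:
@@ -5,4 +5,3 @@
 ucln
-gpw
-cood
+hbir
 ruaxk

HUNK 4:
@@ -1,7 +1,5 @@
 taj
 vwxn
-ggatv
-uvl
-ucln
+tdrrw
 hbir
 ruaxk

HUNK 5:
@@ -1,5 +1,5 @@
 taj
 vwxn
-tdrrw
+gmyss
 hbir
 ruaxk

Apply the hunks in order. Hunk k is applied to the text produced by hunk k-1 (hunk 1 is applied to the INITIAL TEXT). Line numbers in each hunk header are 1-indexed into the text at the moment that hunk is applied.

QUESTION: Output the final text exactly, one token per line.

Hunk 1: at line 5 remove [wyvjz,zjdgm] add [imqki] -> 10 lines: taj vwxn ggatv uvl ahd ovwb imqki gpw cood ruaxk
Hunk 2: at line 3 remove [ahd,ovwb,imqki] add [ucln] -> 8 lines: taj vwxn ggatv uvl ucln gpw cood ruaxk
Hunk 3: at line 5 remove [gpw,cood] add [hbir] -> 7 lines: taj vwxn ggatv uvl ucln hbir ruaxk
Hunk 4: at line 1 remove [ggatv,uvl,ucln] add [tdrrw] -> 5 lines: taj vwxn tdrrw hbir ruaxk
Hunk 5: at line 1 remove [tdrrw] add [gmyss] -> 5 lines: taj vwxn gmyss hbir ruaxk

Answer: taj
vwxn
gmyss
hbir
ruaxk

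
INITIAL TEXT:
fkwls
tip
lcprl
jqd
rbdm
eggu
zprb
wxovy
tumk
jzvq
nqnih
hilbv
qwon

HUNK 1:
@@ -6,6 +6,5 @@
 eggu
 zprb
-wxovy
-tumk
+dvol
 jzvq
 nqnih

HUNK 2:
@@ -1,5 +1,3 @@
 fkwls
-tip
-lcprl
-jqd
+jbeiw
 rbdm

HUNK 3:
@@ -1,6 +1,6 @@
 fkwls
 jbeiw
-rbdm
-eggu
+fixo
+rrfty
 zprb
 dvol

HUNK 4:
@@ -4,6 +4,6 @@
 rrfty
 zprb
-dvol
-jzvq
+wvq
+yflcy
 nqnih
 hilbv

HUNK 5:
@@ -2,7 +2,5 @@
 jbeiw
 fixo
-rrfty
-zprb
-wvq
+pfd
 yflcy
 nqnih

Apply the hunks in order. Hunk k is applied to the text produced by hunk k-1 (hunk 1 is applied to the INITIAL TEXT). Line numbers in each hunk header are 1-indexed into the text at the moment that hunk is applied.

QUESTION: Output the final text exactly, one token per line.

Answer: fkwls
jbeiw
fixo
pfd
yflcy
nqnih
hilbv
qwon

Derivation:
Hunk 1: at line 6 remove [wxovy,tumk] add [dvol] -> 12 lines: fkwls tip lcprl jqd rbdm eggu zprb dvol jzvq nqnih hilbv qwon
Hunk 2: at line 1 remove [tip,lcprl,jqd] add [jbeiw] -> 10 lines: fkwls jbeiw rbdm eggu zprb dvol jzvq nqnih hilbv qwon
Hunk 3: at line 1 remove [rbdm,eggu] add [fixo,rrfty] -> 10 lines: fkwls jbeiw fixo rrfty zprb dvol jzvq nqnih hilbv qwon
Hunk 4: at line 4 remove [dvol,jzvq] add [wvq,yflcy] -> 10 lines: fkwls jbeiw fixo rrfty zprb wvq yflcy nqnih hilbv qwon
Hunk 5: at line 2 remove [rrfty,zprb,wvq] add [pfd] -> 8 lines: fkwls jbeiw fixo pfd yflcy nqnih hilbv qwon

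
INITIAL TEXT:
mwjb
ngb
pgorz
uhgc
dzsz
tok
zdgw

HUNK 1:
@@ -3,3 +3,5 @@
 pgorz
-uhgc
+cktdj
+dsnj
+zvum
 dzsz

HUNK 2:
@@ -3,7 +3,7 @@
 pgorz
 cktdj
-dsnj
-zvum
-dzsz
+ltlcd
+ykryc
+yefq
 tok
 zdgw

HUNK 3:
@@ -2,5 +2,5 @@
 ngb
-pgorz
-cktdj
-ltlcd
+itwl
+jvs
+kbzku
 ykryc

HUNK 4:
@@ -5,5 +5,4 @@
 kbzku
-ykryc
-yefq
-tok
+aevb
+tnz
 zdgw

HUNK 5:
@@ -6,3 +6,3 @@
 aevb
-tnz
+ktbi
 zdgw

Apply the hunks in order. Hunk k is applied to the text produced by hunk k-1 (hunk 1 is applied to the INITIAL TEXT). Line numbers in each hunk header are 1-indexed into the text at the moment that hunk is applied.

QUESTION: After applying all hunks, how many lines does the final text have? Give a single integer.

Answer: 8

Derivation:
Hunk 1: at line 3 remove [uhgc] add [cktdj,dsnj,zvum] -> 9 lines: mwjb ngb pgorz cktdj dsnj zvum dzsz tok zdgw
Hunk 2: at line 3 remove [dsnj,zvum,dzsz] add [ltlcd,ykryc,yefq] -> 9 lines: mwjb ngb pgorz cktdj ltlcd ykryc yefq tok zdgw
Hunk 3: at line 2 remove [pgorz,cktdj,ltlcd] add [itwl,jvs,kbzku] -> 9 lines: mwjb ngb itwl jvs kbzku ykryc yefq tok zdgw
Hunk 4: at line 5 remove [ykryc,yefq,tok] add [aevb,tnz] -> 8 lines: mwjb ngb itwl jvs kbzku aevb tnz zdgw
Hunk 5: at line 6 remove [tnz] add [ktbi] -> 8 lines: mwjb ngb itwl jvs kbzku aevb ktbi zdgw
Final line count: 8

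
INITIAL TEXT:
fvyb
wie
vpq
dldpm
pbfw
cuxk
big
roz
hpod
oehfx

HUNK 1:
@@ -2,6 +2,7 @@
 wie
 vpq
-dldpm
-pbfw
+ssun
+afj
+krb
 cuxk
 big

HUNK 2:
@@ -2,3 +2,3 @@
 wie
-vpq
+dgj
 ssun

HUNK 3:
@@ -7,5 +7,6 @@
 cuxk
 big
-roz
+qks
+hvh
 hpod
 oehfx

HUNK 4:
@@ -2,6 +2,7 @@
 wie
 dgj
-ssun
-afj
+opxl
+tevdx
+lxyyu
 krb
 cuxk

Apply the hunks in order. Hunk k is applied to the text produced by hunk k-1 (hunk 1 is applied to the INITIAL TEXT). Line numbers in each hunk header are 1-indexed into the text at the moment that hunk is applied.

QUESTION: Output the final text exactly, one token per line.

Hunk 1: at line 2 remove [dldpm,pbfw] add [ssun,afj,krb] -> 11 lines: fvyb wie vpq ssun afj krb cuxk big roz hpod oehfx
Hunk 2: at line 2 remove [vpq] add [dgj] -> 11 lines: fvyb wie dgj ssun afj krb cuxk big roz hpod oehfx
Hunk 3: at line 7 remove [roz] add [qks,hvh] -> 12 lines: fvyb wie dgj ssun afj krb cuxk big qks hvh hpod oehfx
Hunk 4: at line 2 remove [ssun,afj] add [opxl,tevdx,lxyyu] -> 13 lines: fvyb wie dgj opxl tevdx lxyyu krb cuxk big qks hvh hpod oehfx

Answer: fvyb
wie
dgj
opxl
tevdx
lxyyu
krb
cuxk
big
qks
hvh
hpod
oehfx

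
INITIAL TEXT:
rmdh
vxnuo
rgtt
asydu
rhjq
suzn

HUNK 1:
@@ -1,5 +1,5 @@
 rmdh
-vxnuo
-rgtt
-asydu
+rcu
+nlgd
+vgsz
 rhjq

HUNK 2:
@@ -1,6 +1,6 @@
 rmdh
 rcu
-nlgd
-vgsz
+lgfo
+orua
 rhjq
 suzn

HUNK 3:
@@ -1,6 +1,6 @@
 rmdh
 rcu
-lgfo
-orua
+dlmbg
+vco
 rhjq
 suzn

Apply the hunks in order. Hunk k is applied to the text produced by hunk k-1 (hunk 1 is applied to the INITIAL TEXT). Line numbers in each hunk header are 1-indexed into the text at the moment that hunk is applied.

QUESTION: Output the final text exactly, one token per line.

Answer: rmdh
rcu
dlmbg
vco
rhjq
suzn

Derivation:
Hunk 1: at line 1 remove [vxnuo,rgtt,asydu] add [rcu,nlgd,vgsz] -> 6 lines: rmdh rcu nlgd vgsz rhjq suzn
Hunk 2: at line 1 remove [nlgd,vgsz] add [lgfo,orua] -> 6 lines: rmdh rcu lgfo orua rhjq suzn
Hunk 3: at line 1 remove [lgfo,orua] add [dlmbg,vco] -> 6 lines: rmdh rcu dlmbg vco rhjq suzn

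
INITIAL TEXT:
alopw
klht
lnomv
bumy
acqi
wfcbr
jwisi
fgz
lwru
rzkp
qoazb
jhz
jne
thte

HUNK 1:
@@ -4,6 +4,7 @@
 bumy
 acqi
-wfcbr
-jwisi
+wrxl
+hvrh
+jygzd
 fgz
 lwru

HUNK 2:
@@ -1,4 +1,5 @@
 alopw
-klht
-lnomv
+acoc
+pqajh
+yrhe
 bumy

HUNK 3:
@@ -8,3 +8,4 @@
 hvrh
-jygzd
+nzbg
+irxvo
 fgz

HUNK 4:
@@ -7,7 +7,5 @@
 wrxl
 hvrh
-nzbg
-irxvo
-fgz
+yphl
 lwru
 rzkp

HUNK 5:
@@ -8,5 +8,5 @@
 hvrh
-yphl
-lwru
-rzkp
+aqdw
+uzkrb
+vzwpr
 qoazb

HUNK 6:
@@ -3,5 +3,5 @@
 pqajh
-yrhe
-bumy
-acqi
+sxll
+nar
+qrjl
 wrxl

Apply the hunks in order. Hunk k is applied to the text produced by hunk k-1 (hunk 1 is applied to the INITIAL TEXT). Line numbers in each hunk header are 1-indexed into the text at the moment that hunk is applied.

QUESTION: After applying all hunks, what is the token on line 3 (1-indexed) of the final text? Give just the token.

Answer: pqajh

Derivation:
Hunk 1: at line 4 remove [wfcbr,jwisi] add [wrxl,hvrh,jygzd] -> 15 lines: alopw klht lnomv bumy acqi wrxl hvrh jygzd fgz lwru rzkp qoazb jhz jne thte
Hunk 2: at line 1 remove [klht,lnomv] add [acoc,pqajh,yrhe] -> 16 lines: alopw acoc pqajh yrhe bumy acqi wrxl hvrh jygzd fgz lwru rzkp qoazb jhz jne thte
Hunk 3: at line 8 remove [jygzd] add [nzbg,irxvo] -> 17 lines: alopw acoc pqajh yrhe bumy acqi wrxl hvrh nzbg irxvo fgz lwru rzkp qoazb jhz jne thte
Hunk 4: at line 7 remove [nzbg,irxvo,fgz] add [yphl] -> 15 lines: alopw acoc pqajh yrhe bumy acqi wrxl hvrh yphl lwru rzkp qoazb jhz jne thte
Hunk 5: at line 8 remove [yphl,lwru,rzkp] add [aqdw,uzkrb,vzwpr] -> 15 lines: alopw acoc pqajh yrhe bumy acqi wrxl hvrh aqdw uzkrb vzwpr qoazb jhz jne thte
Hunk 6: at line 3 remove [yrhe,bumy,acqi] add [sxll,nar,qrjl] -> 15 lines: alopw acoc pqajh sxll nar qrjl wrxl hvrh aqdw uzkrb vzwpr qoazb jhz jne thte
Final line 3: pqajh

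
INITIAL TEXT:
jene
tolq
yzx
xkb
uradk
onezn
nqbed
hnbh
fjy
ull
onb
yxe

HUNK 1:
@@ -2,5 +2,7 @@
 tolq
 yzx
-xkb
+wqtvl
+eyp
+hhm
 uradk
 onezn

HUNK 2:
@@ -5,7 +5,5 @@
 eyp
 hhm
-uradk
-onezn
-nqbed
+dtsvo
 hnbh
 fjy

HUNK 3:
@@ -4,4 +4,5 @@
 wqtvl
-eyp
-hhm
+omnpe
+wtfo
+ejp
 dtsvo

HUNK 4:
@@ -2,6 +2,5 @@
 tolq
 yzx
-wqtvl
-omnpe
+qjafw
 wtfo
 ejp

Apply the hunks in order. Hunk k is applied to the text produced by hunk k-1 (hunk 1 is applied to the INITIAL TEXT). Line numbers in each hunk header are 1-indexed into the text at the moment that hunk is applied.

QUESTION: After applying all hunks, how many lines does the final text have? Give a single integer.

Hunk 1: at line 2 remove [xkb] add [wqtvl,eyp,hhm] -> 14 lines: jene tolq yzx wqtvl eyp hhm uradk onezn nqbed hnbh fjy ull onb yxe
Hunk 2: at line 5 remove [uradk,onezn,nqbed] add [dtsvo] -> 12 lines: jene tolq yzx wqtvl eyp hhm dtsvo hnbh fjy ull onb yxe
Hunk 3: at line 4 remove [eyp,hhm] add [omnpe,wtfo,ejp] -> 13 lines: jene tolq yzx wqtvl omnpe wtfo ejp dtsvo hnbh fjy ull onb yxe
Hunk 4: at line 2 remove [wqtvl,omnpe] add [qjafw] -> 12 lines: jene tolq yzx qjafw wtfo ejp dtsvo hnbh fjy ull onb yxe
Final line count: 12

Answer: 12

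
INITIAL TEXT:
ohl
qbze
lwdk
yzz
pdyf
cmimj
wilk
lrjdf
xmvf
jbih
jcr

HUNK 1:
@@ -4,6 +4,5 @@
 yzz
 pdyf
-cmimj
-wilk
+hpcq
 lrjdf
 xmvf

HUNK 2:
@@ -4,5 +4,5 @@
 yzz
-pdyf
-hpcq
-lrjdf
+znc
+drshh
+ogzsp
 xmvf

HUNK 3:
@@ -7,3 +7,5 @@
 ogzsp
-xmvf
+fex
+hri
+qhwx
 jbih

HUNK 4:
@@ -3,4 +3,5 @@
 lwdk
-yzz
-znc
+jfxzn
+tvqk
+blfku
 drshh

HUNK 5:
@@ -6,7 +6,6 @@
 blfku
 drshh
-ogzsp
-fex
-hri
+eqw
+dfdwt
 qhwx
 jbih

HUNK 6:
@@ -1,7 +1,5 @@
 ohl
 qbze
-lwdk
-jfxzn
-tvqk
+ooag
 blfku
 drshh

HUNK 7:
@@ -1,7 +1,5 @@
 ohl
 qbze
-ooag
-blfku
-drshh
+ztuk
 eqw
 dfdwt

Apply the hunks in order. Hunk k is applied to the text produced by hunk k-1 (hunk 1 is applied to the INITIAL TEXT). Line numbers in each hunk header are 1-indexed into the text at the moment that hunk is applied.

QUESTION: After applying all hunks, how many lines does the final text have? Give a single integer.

Hunk 1: at line 4 remove [cmimj,wilk] add [hpcq] -> 10 lines: ohl qbze lwdk yzz pdyf hpcq lrjdf xmvf jbih jcr
Hunk 2: at line 4 remove [pdyf,hpcq,lrjdf] add [znc,drshh,ogzsp] -> 10 lines: ohl qbze lwdk yzz znc drshh ogzsp xmvf jbih jcr
Hunk 3: at line 7 remove [xmvf] add [fex,hri,qhwx] -> 12 lines: ohl qbze lwdk yzz znc drshh ogzsp fex hri qhwx jbih jcr
Hunk 4: at line 3 remove [yzz,znc] add [jfxzn,tvqk,blfku] -> 13 lines: ohl qbze lwdk jfxzn tvqk blfku drshh ogzsp fex hri qhwx jbih jcr
Hunk 5: at line 6 remove [ogzsp,fex,hri] add [eqw,dfdwt] -> 12 lines: ohl qbze lwdk jfxzn tvqk blfku drshh eqw dfdwt qhwx jbih jcr
Hunk 6: at line 1 remove [lwdk,jfxzn,tvqk] add [ooag] -> 10 lines: ohl qbze ooag blfku drshh eqw dfdwt qhwx jbih jcr
Hunk 7: at line 1 remove [ooag,blfku,drshh] add [ztuk] -> 8 lines: ohl qbze ztuk eqw dfdwt qhwx jbih jcr
Final line count: 8

Answer: 8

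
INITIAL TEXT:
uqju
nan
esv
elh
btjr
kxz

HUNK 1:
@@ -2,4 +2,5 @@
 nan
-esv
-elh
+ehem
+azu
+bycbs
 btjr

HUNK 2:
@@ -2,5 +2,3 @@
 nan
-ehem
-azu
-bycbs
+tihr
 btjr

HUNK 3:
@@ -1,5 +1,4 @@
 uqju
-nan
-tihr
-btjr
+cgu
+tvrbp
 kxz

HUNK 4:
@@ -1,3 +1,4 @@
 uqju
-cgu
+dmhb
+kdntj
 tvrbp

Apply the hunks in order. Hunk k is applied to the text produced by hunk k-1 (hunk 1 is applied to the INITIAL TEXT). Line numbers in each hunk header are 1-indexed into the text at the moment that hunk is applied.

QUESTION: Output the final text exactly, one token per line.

Answer: uqju
dmhb
kdntj
tvrbp
kxz

Derivation:
Hunk 1: at line 2 remove [esv,elh] add [ehem,azu,bycbs] -> 7 lines: uqju nan ehem azu bycbs btjr kxz
Hunk 2: at line 2 remove [ehem,azu,bycbs] add [tihr] -> 5 lines: uqju nan tihr btjr kxz
Hunk 3: at line 1 remove [nan,tihr,btjr] add [cgu,tvrbp] -> 4 lines: uqju cgu tvrbp kxz
Hunk 4: at line 1 remove [cgu] add [dmhb,kdntj] -> 5 lines: uqju dmhb kdntj tvrbp kxz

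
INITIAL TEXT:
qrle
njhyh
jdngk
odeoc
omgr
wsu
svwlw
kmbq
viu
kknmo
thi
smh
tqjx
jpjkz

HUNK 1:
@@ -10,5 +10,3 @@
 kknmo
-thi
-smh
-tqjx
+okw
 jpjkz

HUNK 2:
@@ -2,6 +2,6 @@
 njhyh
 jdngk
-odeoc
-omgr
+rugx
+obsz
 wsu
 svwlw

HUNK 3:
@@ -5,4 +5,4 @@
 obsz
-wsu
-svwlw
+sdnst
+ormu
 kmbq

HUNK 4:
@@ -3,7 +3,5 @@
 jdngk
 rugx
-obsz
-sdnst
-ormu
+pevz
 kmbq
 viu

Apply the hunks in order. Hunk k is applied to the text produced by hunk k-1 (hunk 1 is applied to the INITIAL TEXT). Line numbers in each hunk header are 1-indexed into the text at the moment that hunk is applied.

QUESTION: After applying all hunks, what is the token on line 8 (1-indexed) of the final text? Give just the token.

Answer: kknmo

Derivation:
Hunk 1: at line 10 remove [thi,smh,tqjx] add [okw] -> 12 lines: qrle njhyh jdngk odeoc omgr wsu svwlw kmbq viu kknmo okw jpjkz
Hunk 2: at line 2 remove [odeoc,omgr] add [rugx,obsz] -> 12 lines: qrle njhyh jdngk rugx obsz wsu svwlw kmbq viu kknmo okw jpjkz
Hunk 3: at line 5 remove [wsu,svwlw] add [sdnst,ormu] -> 12 lines: qrle njhyh jdngk rugx obsz sdnst ormu kmbq viu kknmo okw jpjkz
Hunk 4: at line 3 remove [obsz,sdnst,ormu] add [pevz] -> 10 lines: qrle njhyh jdngk rugx pevz kmbq viu kknmo okw jpjkz
Final line 8: kknmo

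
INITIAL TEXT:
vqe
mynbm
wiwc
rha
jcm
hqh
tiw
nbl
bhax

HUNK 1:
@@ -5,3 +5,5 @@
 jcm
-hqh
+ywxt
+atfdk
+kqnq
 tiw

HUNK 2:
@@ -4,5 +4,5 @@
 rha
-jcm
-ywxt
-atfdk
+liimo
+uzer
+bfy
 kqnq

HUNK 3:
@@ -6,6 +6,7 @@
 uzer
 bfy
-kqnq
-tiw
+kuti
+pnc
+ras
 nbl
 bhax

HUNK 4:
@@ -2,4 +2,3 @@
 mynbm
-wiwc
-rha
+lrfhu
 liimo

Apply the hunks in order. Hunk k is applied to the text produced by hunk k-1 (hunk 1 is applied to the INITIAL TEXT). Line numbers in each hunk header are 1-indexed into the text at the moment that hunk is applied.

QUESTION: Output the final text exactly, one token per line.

Answer: vqe
mynbm
lrfhu
liimo
uzer
bfy
kuti
pnc
ras
nbl
bhax

Derivation:
Hunk 1: at line 5 remove [hqh] add [ywxt,atfdk,kqnq] -> 11 lines: vqe mynbm wiwc rha jcm ywxt atfdk kqnq tiw nbl bhax
Hunk 2: at line 4 remove [jcm,ywxt,atfdk] add [liimo,uzer,bfy] -> 11 lines: vqe mynbm wiwc rha liimo uzer bfy kqnq tiw nbl bhax
Hunk 3: at line 6 remove [kqnq,tiw] add [kuti,pnc,ras] -> 12 lines: vqe mynbm wiwc rha liimo uzer bfy kuti pnc ras nbl bhax
Hunk 4: at line 2 remove [wiwc,rha] add [lrfhu] -> 11 lines: vqe mynbm lrfhu liimo uzer bfy kuti pnc ras nbl bhax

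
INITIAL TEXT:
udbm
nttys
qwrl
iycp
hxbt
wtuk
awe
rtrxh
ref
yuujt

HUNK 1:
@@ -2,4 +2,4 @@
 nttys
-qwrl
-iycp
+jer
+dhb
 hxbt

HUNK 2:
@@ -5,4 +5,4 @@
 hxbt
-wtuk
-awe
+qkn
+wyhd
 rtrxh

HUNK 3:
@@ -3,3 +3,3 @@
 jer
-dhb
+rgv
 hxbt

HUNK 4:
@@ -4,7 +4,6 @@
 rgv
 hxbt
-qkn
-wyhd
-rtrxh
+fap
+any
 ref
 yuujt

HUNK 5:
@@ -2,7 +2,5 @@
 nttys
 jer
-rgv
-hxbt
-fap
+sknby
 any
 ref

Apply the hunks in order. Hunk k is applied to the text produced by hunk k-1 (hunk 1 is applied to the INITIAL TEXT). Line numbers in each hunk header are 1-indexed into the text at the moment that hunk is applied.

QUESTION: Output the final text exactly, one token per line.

Answer: udbm
nttys
jer
sknby
any
ref
yuujt

Derivation:
Hunk 1: at line 2 remove [qwrl,iycp] add [jer,dhb] -> 10 lines: udbm nttys jer dhb hxbt wtuk awe rtrxh ref yuujt
Hunk 2: at line 5 remove [wtuk,awe] add [qkn,wyhd] -> 10 lines: udbm nttys jer dhb hxbt qkn wyhd rtrxh ref yuujt
Hunk 3: at line 3 remove [dhb] add [rgv] -> 10 lines: udbm nttys jer rgv hxbt qkn wyhd rtrxh ref yuujt
Hunk 4: at line 4 remove [qkn,wyhd,rtrxh] add [fap,any] -> 9 lines: udbm nttys jer rgv hxbt fap any ref yuujt
Hunk 5: at line 2 remove [rgv,hxbt,fap] add [sknby] -> 7 lines: udbm nttys jer sknby any ref yuujt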